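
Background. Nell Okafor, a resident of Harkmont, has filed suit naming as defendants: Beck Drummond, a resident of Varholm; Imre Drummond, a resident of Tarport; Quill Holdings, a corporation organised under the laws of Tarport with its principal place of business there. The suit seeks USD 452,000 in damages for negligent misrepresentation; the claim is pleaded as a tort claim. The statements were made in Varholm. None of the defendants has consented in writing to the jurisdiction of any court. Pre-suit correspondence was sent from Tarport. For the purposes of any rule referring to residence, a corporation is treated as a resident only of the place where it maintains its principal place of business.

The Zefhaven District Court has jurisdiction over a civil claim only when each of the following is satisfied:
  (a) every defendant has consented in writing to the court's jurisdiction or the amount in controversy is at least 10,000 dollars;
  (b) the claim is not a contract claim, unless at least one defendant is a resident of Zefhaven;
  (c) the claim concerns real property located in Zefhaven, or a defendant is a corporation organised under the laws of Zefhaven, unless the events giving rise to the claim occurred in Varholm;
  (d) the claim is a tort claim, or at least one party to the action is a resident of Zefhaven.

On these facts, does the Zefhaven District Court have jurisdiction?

Yes

The Zefhaven District Court:
  (a) The amount in controversy is $452,000, which meets the $10,000 floor, which satisfies one of the alternatives. Condition met.
  (b) The claim is a tort claim, not a contract claim. Met.
  (c) The claim does not concern real property; the corporate defendant(s) are organised in Tarport, not Zefhaven — no alternative holds. However, the operative events occurred in Varholm, so the 'unless' proviso supplies this condition. Condition met.
  (d) The claim is a tort claim, so this disjunct is met. Met.
  → The court has jurisdiction.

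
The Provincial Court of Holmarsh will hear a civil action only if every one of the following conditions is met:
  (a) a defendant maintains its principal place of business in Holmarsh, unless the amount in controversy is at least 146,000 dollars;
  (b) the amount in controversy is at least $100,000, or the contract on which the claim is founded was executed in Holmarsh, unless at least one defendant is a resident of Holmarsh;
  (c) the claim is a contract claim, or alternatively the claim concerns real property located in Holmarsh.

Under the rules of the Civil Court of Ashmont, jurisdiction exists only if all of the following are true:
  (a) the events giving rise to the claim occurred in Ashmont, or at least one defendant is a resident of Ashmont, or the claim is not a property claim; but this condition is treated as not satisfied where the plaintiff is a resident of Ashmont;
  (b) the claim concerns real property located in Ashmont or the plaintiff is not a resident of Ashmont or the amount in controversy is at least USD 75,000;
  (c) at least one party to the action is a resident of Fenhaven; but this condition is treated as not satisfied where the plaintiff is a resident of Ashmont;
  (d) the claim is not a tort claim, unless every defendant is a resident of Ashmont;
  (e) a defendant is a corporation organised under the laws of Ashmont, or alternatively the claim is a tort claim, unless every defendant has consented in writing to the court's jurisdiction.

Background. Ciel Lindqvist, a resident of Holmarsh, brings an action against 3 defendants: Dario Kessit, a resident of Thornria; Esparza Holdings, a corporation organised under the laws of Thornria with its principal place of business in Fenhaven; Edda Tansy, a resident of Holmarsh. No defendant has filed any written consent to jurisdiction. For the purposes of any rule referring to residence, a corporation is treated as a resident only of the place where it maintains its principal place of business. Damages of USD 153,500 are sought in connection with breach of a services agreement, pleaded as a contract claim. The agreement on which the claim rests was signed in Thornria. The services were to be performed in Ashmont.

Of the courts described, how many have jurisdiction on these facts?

1

The Provincial Court of Holmarsh:
  (a) The corporate defendant(s) have their principal place of business in Fenhaven, not Holmarsh. The proviso rescues it, though: the amount in controversy is USD 153,500, which meets the USD 146,000 floor. Condition met.
  (b) The amount in controversy is $153,500, which meets the $100,000 floor, which satisfies one of the alternatives. Met.
  (c) The claim is a contract claim — that alternative is enough. Satisfied.
  → The court has jurisdiction.
The Civil Court of Ashmont:
  (a) The operative events occurred in Ashmont, so one alternative holds. And the carve-out is inapplicable — the plaintiff resides in Holmarsh, not Ashmont. Condition met.
  (b) The plaintiff resides in Holmarsh, which is not Ashmont, so this disjunct is met. Satisfied.
  (c) Esparza Holdings resides in Fenhaven. The carve-out does not apply: the plaintiff resides in Holmarsh, not Ashmont. Satisfied.
  (d) The claim is a contract claim, not a tort claim. Condition met.
  (e) The corporate defendant(s) are organised in Thornria, not Ashmont; the claim is a contract claim, not a tort claim — no alternative holds. Nor does the 'unless' clause help: no such written consent has been filed. Condition not met.
  → Not every requirement is met — no jurisdiction.
Courts with jurisdiction: the Provincial Court of Holmarsh — 1 in total.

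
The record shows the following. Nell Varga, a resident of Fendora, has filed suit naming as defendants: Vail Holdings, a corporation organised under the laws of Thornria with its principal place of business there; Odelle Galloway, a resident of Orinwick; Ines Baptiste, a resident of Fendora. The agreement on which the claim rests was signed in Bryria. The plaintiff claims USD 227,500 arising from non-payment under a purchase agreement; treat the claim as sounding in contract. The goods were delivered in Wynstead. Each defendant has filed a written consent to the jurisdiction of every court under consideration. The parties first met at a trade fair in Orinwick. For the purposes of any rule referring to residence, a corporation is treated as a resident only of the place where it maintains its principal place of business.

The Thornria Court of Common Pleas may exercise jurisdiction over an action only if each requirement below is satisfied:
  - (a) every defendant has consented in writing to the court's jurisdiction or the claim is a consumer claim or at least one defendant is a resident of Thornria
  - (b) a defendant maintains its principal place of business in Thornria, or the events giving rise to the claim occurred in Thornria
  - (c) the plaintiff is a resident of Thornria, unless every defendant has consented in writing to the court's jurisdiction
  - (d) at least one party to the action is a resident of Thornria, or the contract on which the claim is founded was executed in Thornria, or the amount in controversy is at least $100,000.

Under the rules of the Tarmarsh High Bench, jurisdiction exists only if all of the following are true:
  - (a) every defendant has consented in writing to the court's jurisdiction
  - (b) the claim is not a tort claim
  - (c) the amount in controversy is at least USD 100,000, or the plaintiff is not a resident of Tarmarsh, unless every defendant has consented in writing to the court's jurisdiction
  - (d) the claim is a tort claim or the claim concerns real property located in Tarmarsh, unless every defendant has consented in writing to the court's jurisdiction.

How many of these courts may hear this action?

2

The Thornria Court of Common Pleas:
  (a) Every defendant has filed written consent, so this disjunct is met. Met.
  (b) Vail Holdings has its principal place of business in Thornria — that alternative is enough. Met.
  (c) The plaintiff resides in Fendora, not Thornria. The proviso rescues it, though: every defendant has filed written consent. Satisfied.
  (d) Vail Holdings resides in Thornria — that alternative is enough. Condition met.
  → All conditions met; jurisdiction exists.
The Tarmarsh High Bench:
  (a) Every defendant has filed written consent. Satisfied.
  (b) The claim is a contract claim, not a tort claim. Condition met.
  (c) The amount in controversy is 227,500 dollars, which meets the $100,000 floor, so this disjunct is met. Met.
  (d) The claim is a contract claim, not a tort claim; the claim does not concern real property — every alternative fails. But every defendant has filed written consent, and the 'unless' clause therefore excuses the requirement. Satisfied.
  → Every requirement is satisfied — jurisdiction.
Courts with jurisdiction: the Thornria Court of Common Pleas, the Tarmarsh High Bench — 2 in total.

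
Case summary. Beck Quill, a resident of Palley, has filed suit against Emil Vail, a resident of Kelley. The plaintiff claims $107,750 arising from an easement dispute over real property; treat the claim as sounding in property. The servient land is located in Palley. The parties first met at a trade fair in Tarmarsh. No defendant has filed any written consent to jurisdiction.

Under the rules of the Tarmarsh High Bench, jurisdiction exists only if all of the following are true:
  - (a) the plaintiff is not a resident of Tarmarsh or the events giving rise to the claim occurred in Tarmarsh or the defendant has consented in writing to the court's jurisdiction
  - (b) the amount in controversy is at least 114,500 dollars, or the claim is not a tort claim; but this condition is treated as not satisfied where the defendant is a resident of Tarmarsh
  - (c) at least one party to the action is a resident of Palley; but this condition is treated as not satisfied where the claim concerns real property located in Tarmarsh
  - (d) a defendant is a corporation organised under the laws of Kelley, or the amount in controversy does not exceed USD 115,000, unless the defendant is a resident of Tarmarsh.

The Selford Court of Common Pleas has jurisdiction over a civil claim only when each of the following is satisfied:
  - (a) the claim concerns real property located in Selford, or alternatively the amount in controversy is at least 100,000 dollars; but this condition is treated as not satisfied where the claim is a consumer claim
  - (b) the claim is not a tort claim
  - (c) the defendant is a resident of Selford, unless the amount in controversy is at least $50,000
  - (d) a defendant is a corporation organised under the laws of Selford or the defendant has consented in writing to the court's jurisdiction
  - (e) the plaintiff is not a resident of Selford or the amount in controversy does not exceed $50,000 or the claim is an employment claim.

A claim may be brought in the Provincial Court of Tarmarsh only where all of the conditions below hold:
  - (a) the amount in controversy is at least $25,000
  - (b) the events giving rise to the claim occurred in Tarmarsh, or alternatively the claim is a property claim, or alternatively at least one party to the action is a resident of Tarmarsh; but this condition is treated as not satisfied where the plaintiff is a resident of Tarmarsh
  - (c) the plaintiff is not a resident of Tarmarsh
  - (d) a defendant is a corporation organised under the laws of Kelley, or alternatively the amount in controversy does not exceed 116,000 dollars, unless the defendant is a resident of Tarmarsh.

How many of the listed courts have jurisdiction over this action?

2

The Tarmarsh High Bench:
  (a) The plaintiff resides in Palley, which is not Tarmarsh — that alternative is enough. Met.
  (b) The claim is a property claim, not a tort claim, which satisfies one of the alternatives. And the carve-out is inapplicable — the defendant resides in Kelley, not Tarmarsh. Met.
  (c) Beck Quill resides in Palley. And the carve-out is inapplicable — the property lies in Palley, not Tarmarsh. Satisfied.
  (d) The amount in controversy is $107,750, within the USD 115,000 ceiling, so one alternative holds. Condition met.
  → Every requirement is satisfied — jurisdiction.
The Selford Court of Common Pleas:
  (a) The amount in controversy is 107,750 dollars, which meets the $100,000 floor, so one alternative holds. And the carve-out is inapplicable — the claim is a property claim, not a consumer claim. Condition met.
  (b) The claim is a property claim, not a tort claim. Condition met.
  (c) The defendant resides in Kelley, not Selford. But the amount in controversy is 107,750 dollars, which meets the 50,000 dollars floor, and the 'unless' clause therefore excuses the requirement. Met.
  (d) No defendant is a corporation; no such written consent has been filed — no alternative holds. Fails.
  (e) The plaintiff resides in Palley, which is not Selford, which satisfies one of the alternatives. Satisfied.
  → Not every requirement is met — no jurisdiction.
The Provincial Court of Tarmarsh:
  (a) The amount in controversy is $107,750, which meets the $25,000 floor. Condition met.
  (b) The claim is a property claim, so this disjunct is met. And the carve-out is inapplicable — the plaintiff resides in Palley, not Tarmarsh. Met.
  (c) The plaintiff resides in Palley, which is not Tarmarsh. Condition met.
  (d) The amount in controversy is 107,750 dollars, within the 116,000 dollars ceiling, so this disjunct is met. Satisfied.
  → Jurisdiction lies.
Courts with jurisdiction: the Tarmarsh High Bench, the Provincial Court of Tarmarsh — 2 in total.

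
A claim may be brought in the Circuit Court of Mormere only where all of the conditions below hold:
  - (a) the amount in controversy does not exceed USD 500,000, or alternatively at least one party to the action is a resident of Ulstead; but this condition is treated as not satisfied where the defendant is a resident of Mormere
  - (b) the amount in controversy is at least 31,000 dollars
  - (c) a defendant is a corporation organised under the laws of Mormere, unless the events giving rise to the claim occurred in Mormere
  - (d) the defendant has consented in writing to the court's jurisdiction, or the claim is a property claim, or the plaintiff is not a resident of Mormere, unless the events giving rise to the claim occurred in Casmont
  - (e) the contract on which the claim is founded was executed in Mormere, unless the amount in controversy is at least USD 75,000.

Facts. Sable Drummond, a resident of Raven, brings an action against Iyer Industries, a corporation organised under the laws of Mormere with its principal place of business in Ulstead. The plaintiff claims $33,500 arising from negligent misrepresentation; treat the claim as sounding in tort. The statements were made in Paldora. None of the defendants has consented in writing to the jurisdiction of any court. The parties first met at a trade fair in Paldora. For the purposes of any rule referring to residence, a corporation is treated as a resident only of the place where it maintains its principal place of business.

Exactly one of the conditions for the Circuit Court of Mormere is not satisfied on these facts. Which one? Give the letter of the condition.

The Circuit Court of Mormere:
  (a) The amount in controversy is USD 33,500, within the 500,000 dollars ceiling — that alternative is enough. The carve-out does not apply: the defendant resides in Ulstead, not Mormere. Met.
  (b) The amount in controversy is USD 33,500, which meets the USD 31,000 floor. Met.
  (c) Iyer Industries is organised under the laws of Mormere. Condition met.
  (d) The plaintiff resides in Raven, which is not Mormere — that alternative is enough. Satisfied.
  (e) No contract (and hence no place of execution) is alleged. And the amount in controversy is USD 33,500, below the $75,000 floor, so the proviso does not save it. Condition not met.
Only condition (e) fails.

(e)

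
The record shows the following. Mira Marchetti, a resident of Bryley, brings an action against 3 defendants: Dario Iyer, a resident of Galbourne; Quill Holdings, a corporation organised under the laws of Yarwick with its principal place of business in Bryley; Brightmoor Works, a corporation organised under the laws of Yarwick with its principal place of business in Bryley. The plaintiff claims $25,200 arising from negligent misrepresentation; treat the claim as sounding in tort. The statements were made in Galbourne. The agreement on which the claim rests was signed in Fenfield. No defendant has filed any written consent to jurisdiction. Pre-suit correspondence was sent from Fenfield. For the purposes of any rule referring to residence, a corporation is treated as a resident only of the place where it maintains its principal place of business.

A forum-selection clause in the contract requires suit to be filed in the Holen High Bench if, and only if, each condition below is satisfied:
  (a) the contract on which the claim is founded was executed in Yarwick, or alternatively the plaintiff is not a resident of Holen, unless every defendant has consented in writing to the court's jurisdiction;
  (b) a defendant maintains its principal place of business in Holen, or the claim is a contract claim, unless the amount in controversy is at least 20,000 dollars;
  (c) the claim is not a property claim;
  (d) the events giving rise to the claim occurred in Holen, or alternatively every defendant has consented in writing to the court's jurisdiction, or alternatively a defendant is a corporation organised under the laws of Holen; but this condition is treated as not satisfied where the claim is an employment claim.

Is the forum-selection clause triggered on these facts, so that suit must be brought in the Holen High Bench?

The Holen High Bench:
  (a) The plaintiff resides in Bryley, which is not Holen, so this disjunct is met. Satisfied.
  (b) The corporate defendant(s) have their principal place of business in Bryley, not Holen; the claim is a tort claim, not a contract claim — none of the alternatives is met. The proviso rescues it, though: the amount in controversy is $25,200, which meets the USD 20,000 floor. Condition met.
  (c) The claim is a tort claim, not a property claim. Satisfied.
  (d) The operative events occurred in Galbourne, not Holen; no such written consent has been filed; the corporate defendant(s) are organised in Yarwick, not Holen — no alternative holds. Condition not met.
  → The clause does not apply.

No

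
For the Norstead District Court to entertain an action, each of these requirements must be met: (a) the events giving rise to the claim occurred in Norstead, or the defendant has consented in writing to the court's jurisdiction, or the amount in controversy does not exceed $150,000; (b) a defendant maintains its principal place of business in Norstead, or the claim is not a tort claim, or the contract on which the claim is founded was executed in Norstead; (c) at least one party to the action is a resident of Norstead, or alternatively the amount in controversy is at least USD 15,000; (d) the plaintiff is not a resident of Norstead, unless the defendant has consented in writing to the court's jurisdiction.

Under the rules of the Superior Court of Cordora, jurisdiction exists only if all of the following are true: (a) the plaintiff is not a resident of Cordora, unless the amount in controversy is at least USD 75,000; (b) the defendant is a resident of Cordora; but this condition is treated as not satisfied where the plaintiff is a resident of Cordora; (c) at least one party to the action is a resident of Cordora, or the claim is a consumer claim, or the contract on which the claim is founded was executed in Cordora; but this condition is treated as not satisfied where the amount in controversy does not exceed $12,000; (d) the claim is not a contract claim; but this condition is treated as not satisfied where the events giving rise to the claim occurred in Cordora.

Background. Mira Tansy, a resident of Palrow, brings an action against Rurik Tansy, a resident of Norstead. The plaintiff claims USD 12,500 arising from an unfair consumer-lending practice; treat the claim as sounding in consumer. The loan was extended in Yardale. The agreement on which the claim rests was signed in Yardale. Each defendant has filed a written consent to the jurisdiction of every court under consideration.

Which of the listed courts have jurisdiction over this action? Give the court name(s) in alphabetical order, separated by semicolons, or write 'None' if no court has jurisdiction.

the Norstead District Court

The Norstead District Court:
  (a) Every defendant has filed written consent — that alternative is enough. Condition met.
  (b) The claim is a consumer claim, not a tort claim, so one alternative holds. Condition met.
  (c) Rurik Tansy resides in Norstead, which satisfies one of the alternatives. Condition met.
  (d) The plaintiff resides in Palrow, which is not Norstead. Condition met.
  → Every requirement is satisfied — jurisdiction.
The Superior Court of Cordora:
  (a) The plaintiff resides in Palrow, which is not Cordora. Met.
  (b) The defendant resides in Norstead, not Cordora. Not satisfied.
  (c) The claim is a consumer claim, so this disjunct is met. And the carve-out is inapplicable — the amount in controversy is $12,500, above the 12,000 dollars ceiling. Satisfied.
  (d) The claim is a consumer claim, not a contract claim. And the carve-out is inapplicable — the operative events occurred in Yardale, not Cordora. Condition met.
  → The court lacks jurisdiction.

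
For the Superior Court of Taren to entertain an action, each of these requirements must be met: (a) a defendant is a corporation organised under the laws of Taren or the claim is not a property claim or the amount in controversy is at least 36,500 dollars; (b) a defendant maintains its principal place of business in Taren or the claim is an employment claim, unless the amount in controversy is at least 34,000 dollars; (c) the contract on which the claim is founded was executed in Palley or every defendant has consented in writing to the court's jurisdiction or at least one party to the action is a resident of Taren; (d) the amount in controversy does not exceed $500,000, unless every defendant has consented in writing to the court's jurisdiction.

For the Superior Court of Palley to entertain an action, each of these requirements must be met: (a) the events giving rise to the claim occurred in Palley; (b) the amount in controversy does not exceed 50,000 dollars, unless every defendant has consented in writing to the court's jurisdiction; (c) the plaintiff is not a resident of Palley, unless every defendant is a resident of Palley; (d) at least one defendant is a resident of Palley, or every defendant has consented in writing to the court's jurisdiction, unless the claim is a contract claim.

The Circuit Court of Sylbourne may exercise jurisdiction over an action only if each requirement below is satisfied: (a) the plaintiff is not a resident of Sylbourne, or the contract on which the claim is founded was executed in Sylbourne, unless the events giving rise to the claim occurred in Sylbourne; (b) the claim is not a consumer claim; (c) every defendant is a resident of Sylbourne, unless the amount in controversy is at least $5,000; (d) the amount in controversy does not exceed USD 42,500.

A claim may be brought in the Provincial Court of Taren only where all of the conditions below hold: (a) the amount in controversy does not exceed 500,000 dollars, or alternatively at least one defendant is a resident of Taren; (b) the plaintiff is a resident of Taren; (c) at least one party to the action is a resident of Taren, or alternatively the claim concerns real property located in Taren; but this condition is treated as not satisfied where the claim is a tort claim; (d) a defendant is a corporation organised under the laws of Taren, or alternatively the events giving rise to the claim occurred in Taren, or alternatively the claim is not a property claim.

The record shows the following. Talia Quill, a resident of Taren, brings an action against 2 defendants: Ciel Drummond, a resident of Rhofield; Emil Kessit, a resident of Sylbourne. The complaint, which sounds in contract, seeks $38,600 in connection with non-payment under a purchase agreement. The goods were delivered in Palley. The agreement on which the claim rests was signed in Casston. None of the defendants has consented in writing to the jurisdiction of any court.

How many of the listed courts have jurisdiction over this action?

4

The Superior Court of Taren:
  (a) The claim is a contract claim, not a property claim, so one alternative holds. Condition met.
  (b) No defendant is a corporation; the claim is a contract claim, not an employment claim — every alternative fails. But the amount in controversy is 38,600 dollars, which meets the $34,000 floor, and the 'unless' clause therefore excuses the requirement. Met.
  (c) Talia Quill resides in Taren, which satisfies one of the alternatives. Satisfied.
  (d) The amount in controversy is $38,600, within the 500,000 dollars ceiling. Met.
  → The court has jurisdiction.
The Superior Court of Palley:
  (a) The operative events occurred in Palley. Satisfied.
  (b) The amount in controversy is USD 38,600, within the $50,000 ceiling. Met.
  (c) The plaintiff resides in Taren, which is not Palley. Met.
  (d) No defendant resides in Palley (they reside in Rhofield, Sylbourne); no such written consent has been filed — every alternative fails. But the claim is a contract claim, and the 'unless' clause therefore excuses the requirement. Met.
  → The court has jurisdiction.
The Circuit Court of Sylbourne:
  (a) The plaintiff resides in Taren, which is not Sylbourne — that alternative is enough. Satisfied.
  (b) The claim is a contract claim, not a consumer claim. Condition met.
  (c) The defendants reside as follows — Ciel Drummond in Rhofield, Emil Kessit in Sylbourne — not all in Sylbourne. The proviso rescues it, though: the amount in controversy is USD 38,600, which meets the $5,000 floor. Met.
  (d) The amount in controversy is $38,600, within the 42,500 dollars ceiling. Satisfied.
  → Jurisdiction lies.
The Provincial Court of Taren:
  (a) The amount in controversy is USD 38,600, within the $500,000 ceiling, so this disjunct is met. Condition met.
  (b) The plaintiff resides in Taren. Met.
  (c) Talia Quill resides in Taren, which satisfies one of the alternatives. The exception is not triggered, since the claim is a contract claim, not a tort claim. Satisfied.
  (d) The claim is a contract claim, not a property claim — that alternative is enough. Condition met.
  → Every requirement is satisfied — jurisdiction.
Courts with jurisdiction: the Superior Court of Taren, the Superior Court of Palley, the Circuit Court of Sylbourne, the Provincial Court of Taren — 4 in total.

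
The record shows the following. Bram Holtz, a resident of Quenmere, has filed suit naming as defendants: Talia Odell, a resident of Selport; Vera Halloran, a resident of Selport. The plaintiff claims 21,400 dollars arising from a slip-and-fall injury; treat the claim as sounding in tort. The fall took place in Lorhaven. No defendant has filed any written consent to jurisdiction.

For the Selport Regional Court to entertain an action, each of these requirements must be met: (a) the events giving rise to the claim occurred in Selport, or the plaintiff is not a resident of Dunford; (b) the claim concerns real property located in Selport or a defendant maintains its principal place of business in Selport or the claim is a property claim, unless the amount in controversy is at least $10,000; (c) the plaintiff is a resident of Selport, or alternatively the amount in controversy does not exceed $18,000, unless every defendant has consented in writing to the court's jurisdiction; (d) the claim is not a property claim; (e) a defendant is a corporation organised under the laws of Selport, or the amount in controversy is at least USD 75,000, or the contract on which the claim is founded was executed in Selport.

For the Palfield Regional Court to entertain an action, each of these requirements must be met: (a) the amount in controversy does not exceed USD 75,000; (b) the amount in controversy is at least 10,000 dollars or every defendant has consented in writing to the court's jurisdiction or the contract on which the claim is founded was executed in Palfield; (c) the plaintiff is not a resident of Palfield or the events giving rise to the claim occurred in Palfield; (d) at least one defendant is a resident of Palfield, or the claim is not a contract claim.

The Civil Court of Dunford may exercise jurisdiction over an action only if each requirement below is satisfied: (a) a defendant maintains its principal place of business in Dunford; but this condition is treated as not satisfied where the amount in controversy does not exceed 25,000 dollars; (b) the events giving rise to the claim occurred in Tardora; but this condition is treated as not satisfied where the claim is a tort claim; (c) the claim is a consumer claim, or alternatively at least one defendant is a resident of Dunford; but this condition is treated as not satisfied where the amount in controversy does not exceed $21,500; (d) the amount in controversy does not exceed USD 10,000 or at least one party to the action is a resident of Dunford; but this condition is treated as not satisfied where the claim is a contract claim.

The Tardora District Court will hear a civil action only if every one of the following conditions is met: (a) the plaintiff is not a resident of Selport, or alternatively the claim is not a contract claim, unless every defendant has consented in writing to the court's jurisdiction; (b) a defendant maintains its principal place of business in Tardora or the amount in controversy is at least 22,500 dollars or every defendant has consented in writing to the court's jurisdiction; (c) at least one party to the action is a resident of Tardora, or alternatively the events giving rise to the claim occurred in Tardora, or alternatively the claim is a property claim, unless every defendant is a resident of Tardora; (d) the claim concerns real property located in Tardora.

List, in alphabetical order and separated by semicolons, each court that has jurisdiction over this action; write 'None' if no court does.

the Palfield Regional Court

The Selport Regional Court:
  (a) The plaintiff resides in Quenmere, which is not Dunford, so one alternative holds. Satisfied.
  (b) The claim does not concern real property; no defendant is a corporation; the claim is a tort claim, not a property claim — none of the alternatives is met. The proviso rescues it, though: the amount in controversy is $21,400, which meets the $10,000 floor. Met.
  (c) The plaintiff resides in Quenmere, not Selport; the amount in controversy is $21,400, above the 18,000 dollars ceiling — none of the alternatives is met. Nor does the 'unless' clause help: no such written consent has been filed. Condition not met.
  (d) The claim is a tort claim, not a property claim. Met.
  (e) No defendant is a corporation; the amount in controversy is 21,400 dollars, below the USD 75,000 floor; no contract (and hence no place of execution) is alleged — none of the alternatives is met. Not met.
  → At least one condition fails; no jurisdiction.
The Palfield Regional Court:
  (a) The amount in controversy is 21,400 dollars, within the 75,000 dollars ceiling. Satisfied.
  (b) The amount in controversy is USD 21,400, which meets the $10,000 floor, which satisfies one of the alternatives. Satisfied.
  (c) The plaintiff resides in Quenmere, which is not Palfield — that alternative is enough. Met.
  (d) The claim is a tort claim, not a contract claim, so this disjunct is met. Condition met.
  → Every requirement is satisfied — jurisdiction.
The Civil Court of Dunford:
  (a) No defendant is a corporation. Condition not met.
  (b) The operative events occurred in Lorhaven, not Tardora. Not satisfied.
  (c) The claim is a tort claim, not a consumer claim; no defendant resides in Dunford (they reside in Selport, Selport) — every alternative fails. Not satisfied.
  (d) The amount in controversy is $21,400, above the $10,000 ceiling; no party resides in Dunford — every alternative fails. Not met.
  → At least one condition fails; no jurisdiction.
The Tardora District Court:
  (a) The plaintiff resides in Quenmere, which is not Selport, so one alternative holds. Condition met.
  (b) No defendant is a corporation; the amount in controversy is USD 21,400, below the 22,500 dollars floor; no such written consent has been filed — no alternative holds. Not met.
  (c) No party resides in Tardora; the operative events occurred in Lorhaven, not Tardora; the claim is a tort claim, not a property claim — every alternative fails. And the defendants reside as follows — Talia Odell in Selport, Vera Halloran in Selport — not all in Tardora, so the proviso does not save it. Not satisfied.
  (d) The claim does not concern real property. Not satisfied.
  → At least one condition fails; no jurisdiction.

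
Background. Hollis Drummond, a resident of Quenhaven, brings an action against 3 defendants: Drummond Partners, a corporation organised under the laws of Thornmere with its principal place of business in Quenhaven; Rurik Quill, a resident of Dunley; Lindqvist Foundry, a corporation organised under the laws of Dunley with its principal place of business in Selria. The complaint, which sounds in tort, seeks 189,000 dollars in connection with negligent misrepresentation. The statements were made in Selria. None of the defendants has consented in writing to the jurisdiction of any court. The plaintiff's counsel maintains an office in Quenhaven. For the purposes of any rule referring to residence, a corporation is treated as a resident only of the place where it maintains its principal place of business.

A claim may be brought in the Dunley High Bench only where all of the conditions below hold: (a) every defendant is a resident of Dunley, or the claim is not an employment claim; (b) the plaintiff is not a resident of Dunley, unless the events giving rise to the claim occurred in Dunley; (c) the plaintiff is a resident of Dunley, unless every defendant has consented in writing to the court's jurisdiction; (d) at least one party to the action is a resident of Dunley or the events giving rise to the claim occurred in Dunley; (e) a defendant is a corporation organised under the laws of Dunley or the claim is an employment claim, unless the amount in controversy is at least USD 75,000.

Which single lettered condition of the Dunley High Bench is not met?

(c)

The Dunley High Bench:
  (a) The claim is a tort claim, not an employment claim, so this disjunct is met. Met.
  (b) The plaintiff resides in Quenhaven, which is not Dunley. Met.
  (c) The plaintiff resides in Quenhaven, not Dunley. And no such written consent has been filed, so the proviso does not save it. Not met.
  (d) Rurik Quill resides in Dunley — that alternative is enough. Condition met.
  (e) Lindqvist Foundry is organised under the laws of Dunley, so this disjunct is met. Condition met.
Only condition (c) fails.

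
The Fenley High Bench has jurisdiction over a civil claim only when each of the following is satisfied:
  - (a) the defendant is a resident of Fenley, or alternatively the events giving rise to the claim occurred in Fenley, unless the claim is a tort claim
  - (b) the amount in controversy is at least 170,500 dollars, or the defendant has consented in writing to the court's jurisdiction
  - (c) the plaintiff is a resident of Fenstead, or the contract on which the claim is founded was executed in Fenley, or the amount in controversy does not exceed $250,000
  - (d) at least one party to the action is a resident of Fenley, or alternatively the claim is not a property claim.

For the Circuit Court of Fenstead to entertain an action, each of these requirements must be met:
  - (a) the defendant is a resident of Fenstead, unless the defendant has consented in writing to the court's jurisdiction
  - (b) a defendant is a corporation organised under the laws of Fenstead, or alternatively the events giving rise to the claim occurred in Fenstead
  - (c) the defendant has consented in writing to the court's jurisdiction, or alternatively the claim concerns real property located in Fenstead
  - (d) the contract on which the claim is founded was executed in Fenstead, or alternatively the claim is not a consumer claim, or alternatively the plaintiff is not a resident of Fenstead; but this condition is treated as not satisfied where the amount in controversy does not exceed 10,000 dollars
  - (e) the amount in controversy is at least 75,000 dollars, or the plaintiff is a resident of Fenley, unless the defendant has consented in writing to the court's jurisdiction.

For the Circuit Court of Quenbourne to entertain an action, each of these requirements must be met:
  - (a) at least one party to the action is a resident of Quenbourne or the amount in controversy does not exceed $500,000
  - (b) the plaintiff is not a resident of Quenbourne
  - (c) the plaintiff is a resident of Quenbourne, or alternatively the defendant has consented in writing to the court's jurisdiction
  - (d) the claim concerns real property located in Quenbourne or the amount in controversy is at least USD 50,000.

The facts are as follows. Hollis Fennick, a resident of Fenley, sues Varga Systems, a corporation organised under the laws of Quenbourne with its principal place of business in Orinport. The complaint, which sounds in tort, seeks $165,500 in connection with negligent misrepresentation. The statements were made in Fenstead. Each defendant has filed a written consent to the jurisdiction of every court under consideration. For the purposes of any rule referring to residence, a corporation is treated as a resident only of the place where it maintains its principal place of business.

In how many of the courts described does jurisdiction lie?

The Fenley High Bench:
  (a) The defendant resides in Orinport, not Fenley; the operative events occurred in Fenstead, not Fenley — no alternative holds. However, the claim is a tort claim, so the 'unless' proviso supplies this condition. Met.
  (b) Every defendant has filed written consent, which satisfies one of the alternatives. Satisfied.
  (c) The amount in controversy is $165,500, within the $250,000 ceiling, so this disjunct is met. Met.
  (d) Hollis Fennick resides in Fenley, so this disjunct is met. Condition met.
  → The court has jurisdiction.
The Circuit Court of Fenstead:
  (a) The defendant resides in Orinport, not Fenstead. However, every defendant has filed written consent, so the 'unless' proviso supplies this condition. Satisfied.
  (b) The operative events occurred in Fenstead — that alternative is enough. Condition met.
  (c) Every defendant has filed written consent, which satisfies one of the alternatives. Met.
  (d) The claim is a tort claim, not a consumer claim, so this disjunct is met. The carve-out does not apply: the amount in controversy is $165,500, above the $10,000 ceiling. Satisfied.
  (e) The amount in controversy is USD 165,500, which meets the $75,000 floor, so this disjunct is met. Met.
  → Jurisdiction lies.
The Circuit Court of Quenbourne:
  (a) The amount in controversy is 165,500 dollars, within the $500,000 ceiling — that alternative is enough. Condition met.
  (b) The plaintiff resides in Fenley, which is not Quenbourne. Met.
  (c) Every defendant has filed written consent, which satisfies one of the alternatives. Met.
  (d) The amount in controversy is $165,500, which meets the $50,000 floor, so one alternative holds. Met.
  → Every requirement is satisfied — jurisdiction.
Courts with jurisdiction: the Fenley High Bench, the Circuit Court of Fenstead, the Circuit Court of Quenbourne — 3 in total.

3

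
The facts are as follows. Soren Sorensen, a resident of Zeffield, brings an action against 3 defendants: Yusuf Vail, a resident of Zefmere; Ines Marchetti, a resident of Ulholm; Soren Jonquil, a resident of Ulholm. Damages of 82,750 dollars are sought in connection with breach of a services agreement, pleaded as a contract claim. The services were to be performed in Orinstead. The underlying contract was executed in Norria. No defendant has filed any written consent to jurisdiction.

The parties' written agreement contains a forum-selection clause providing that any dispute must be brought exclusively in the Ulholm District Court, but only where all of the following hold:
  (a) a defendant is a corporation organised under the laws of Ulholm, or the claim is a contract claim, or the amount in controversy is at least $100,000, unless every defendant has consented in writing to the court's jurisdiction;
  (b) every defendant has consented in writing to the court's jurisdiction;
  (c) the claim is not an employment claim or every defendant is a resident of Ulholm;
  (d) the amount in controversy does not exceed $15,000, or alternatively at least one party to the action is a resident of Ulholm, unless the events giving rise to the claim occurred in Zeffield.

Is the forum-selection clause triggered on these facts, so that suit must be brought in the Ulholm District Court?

No

The Ulholm District Court:
  (a) The claim is a contract claim, which satisfies one of the alternatives. Satisfied.
  (b) No such written consent has been filed. Not satisfied.
  (c) The claim is a contract claim, not an employment claim, so one alternative holds. Condition met.
  (d) Ines Marchetti resides in Ulholm, which satisfies one of the alternatives. Satisfied.
  → Forum clause is not triggered.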